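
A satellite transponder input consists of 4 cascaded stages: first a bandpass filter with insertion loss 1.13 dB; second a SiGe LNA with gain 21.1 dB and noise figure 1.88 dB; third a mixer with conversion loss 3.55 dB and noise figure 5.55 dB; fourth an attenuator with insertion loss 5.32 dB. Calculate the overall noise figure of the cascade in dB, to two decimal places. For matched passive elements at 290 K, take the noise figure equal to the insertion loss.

3.18 dB

Convert to linear (a loss of L dB is a gain of −L dB): F_i = 10^(NF_i/10), G_i = 10^(G_i,dB/10)
  Stage 1: F_1 = 10^(1.13/10) = 1.297, G_1 = 10^(−1.13/10) = 0.7709
  Stage 2: F_2 = 10^(1.88/10) = 1.542, G_2 = 10^(21.1/10) = 128.8
  Stage 3: F_3 = 10^(5.55/10) = 3.589, G_3 = 10^(−3.55/10) = 0.4416
  Stage 4: F_4 = 10^(5.32/10) = 3.404, G_4 = 10^(−5.32/10) = 0.2938
Friis cascade:
  F = 1.297 + (1.542 − 1)/0.7709 + (3.589 − 1)/99.31 + (3.404 − 1)/43.85 = 2.081
NF = 10 log₁₀(2.081) = 3.18 dB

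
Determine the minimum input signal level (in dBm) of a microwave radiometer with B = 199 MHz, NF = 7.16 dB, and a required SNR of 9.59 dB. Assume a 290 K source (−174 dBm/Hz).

Sensitivity = −174 + 10 log₁₀(B) + NF + SNR_min
= −174 + 82.99 + 7.16 + 9.59
= −74.26 dBm → −74.3 dBm

−74.3 dBm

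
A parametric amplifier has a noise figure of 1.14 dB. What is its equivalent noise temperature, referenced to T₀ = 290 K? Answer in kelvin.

F = 10^(1.14/10) = 1.30017
T_e = (F − 1)·T₀ = (1.30017 − 1) × 290 = 87.0 K

87.0 K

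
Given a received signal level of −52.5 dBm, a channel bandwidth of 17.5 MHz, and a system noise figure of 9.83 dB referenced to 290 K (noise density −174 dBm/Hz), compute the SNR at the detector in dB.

Noise floor: N = −174 + 10 log₁₀(B) + NF
10 log₁₀(1.75×10⁷) = 72.43 dB
N = −174 + 72.43 + 9.83 = −91.74 dBm
SNR = P_sig − N = −52.5 − (−91.74) = 39.24 dB → 39.2 dB

39.2 dB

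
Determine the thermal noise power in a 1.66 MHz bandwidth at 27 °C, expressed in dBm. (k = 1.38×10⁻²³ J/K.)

−111.6 dBm

T = 27 °C + 273.15 = 300.15 K
P_n = kTB = 1.38×10⁻²³ × 300.15 × 1.66×10⁶ = 6.88×10⁻¹⁵ W
In dBm: 10 log₁₀(6.88×10⁻¹⁵ / 10⁻³) = −111.6 dBm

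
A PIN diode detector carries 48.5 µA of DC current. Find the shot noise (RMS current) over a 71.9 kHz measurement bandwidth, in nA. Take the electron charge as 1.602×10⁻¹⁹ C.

I_n = √(2qI·B)
2qI·B = 2 × 1.602×10⁻¹⁹ × 4.85×10⁻⁵ × 7.19×10⁴ = 1.12×10⁻¹⁸ A²
I_n = √(1.12×10⁻¹⁸) = 1.06×10⁻⁹ A = 1.06 nA

1.06 nA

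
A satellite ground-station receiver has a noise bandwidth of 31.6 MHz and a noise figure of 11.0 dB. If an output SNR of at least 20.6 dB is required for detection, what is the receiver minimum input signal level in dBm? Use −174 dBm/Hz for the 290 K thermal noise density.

Sensitivity = −174 + 10 log₁₀(B) + NF + SNR_min
= −174 + 75 + 11.0 + 20.6
= −67.4 dBm → −67.4 dBm

−67.4 dBm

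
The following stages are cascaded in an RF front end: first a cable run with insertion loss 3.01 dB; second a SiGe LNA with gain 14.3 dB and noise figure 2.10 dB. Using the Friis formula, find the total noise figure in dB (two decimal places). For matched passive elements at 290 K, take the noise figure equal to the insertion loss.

5.11 dB

Convert to linear (a loss of L dB is a gain of −L dB): F_i = 10^(NF_i/10), G_i = 10^(G_i,dB/10)
  Stage 1: F_1 = 10^(3.01/10) = 2.000, G_1 = 10^(−3.01/10) = 0.5000
  Stage 2: F_2 = 10^(2.10/10) = 1.622, G_2 = 10^(14.3/10) = 26.92
Friis cascade:
  F = 2.000 + (1.622 − 1)/0.5000 = 3.243
NF = 10 log₁₀(3.243) = 5.11 dB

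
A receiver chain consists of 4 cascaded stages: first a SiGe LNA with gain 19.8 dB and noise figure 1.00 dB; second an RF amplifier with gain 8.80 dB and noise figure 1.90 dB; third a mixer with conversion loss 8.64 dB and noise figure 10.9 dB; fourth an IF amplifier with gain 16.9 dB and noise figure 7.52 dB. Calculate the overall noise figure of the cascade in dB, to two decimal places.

Convert to linear (a loss of L dB is a gain of −L dB): F_i = 10^(NF_i/10), G_i = 10^(G_i,dB/10)
  Stage 1: F_1 = 10^(1.00/10) = 1.259, G_1 = 10^(19.8/10) = 95.50
  Stage 2: F_2 = 10^(1.90/10) = 1.549, G_2 = 10^(8.80/10) = 7.586
  Stage 3: F_3 = 10^(10.9/10) = 12.30, G_3 = 10^(−8.64/10) = 0.1368
  Stage 4: F_4 = 10^(7.52/10) = 5.649, G_4 = 10^(16.9/10) = 48.98
Friis cascade:
  F = 1.259 + (1.549 − 1)/95.50 + (12.30 − 1)/724.4 + (5.649 − 1)/99.08 = 1.327
NF = 10 log₁₀(1.327) = 1.23 dB

1.23 dB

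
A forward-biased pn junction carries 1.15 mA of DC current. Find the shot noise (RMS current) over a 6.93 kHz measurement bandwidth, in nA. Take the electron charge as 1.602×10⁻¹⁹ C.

1.60 nA

I_n = √(2qI·B)
2qI·B = 2 × 1.602×10⁻¹⁹ × 1.15×10⁻³ × 6.93×10³ = 2.55×10⁻¹⁸ A²
I_n = √(2.55×10⁻¹⁸) = 1.60×10⁻⁹ A = 1.60 nA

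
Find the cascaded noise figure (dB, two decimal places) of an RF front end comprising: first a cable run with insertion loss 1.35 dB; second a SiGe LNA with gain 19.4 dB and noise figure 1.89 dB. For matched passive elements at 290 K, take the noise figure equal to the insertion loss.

3.24 dB

Convert to linear (a loss of L dB is a gain of −L dB): F_i = 10^(NF_i/10), G_i = 10^(G_i,dB/10)
  Stage 1: F_1 = 10^(1.35/10) = 1.365, G_1 = 10^(−1.35/10) = 0.7328
  Stage 2: F_2 = 10^(1.89/10) = 1.545, G_2 = 10^(19.4/10) = 87.10
Friis cascade:
  F = 1.365 + (1.545 − 1)/0.7328 = 2.109
NF = 10 log₁₀(2.109) = 3.24 dB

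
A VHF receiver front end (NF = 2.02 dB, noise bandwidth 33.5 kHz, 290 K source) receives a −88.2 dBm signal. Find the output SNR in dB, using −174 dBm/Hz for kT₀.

38.5 dB

Noise floor: N = −174 + 10 log₁₀(B) + NF
10 log₁₀(3.35×10⁴) = 45.25 dB
N = −174 + 45.25 + 2.02 = −126.73 dBm
SNR = P_sig − N = −88.2 − (−126.73) = 38.53 dB → 38.5 dB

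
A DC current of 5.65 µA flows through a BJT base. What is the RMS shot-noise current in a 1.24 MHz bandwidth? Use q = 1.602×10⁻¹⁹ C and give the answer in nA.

1.50 nA

I_n = √(2qI·B)
2qI·B = 2 × 1.602×10⁻¹⁹ × 5.65×10⁻⁶ × 1.24×10⁶ = 2.24×10⁻¹⁸ A²
I_n = √(2.24×10⁻¹⁸) = 1.50×10⁻⁹ A = 1.50 nA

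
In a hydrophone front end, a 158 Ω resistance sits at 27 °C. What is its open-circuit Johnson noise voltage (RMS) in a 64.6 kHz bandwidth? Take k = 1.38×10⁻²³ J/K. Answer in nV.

T = 27 °C + 273.15 = 300.15 K
V_n = √(4kTRB)
4kTRB = 4 × 1.38×10⁻²³ × 300.15 × 1.58×10² × 6.46×10⁴ = 1.69×10⁻¹³ V²
V_n = √(1.69×10⁻¹³) = 4.11×10⁻⁷ V = 411 nV

411 nV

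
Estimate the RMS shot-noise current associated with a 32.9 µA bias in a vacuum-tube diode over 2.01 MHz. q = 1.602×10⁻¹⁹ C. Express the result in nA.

4.60 nA

I_n = √(2qI·B)
2qI·B = 2 × 1.602×10⁻¹⁹ × 3.29×10⁻⁵ × 2.01×10⁶ = 2.12×10⁻¹⁷ A²
I_n = √(2.12×10⁻¹⁷) = 4.60×10⁻⁹ A = 4.60 nA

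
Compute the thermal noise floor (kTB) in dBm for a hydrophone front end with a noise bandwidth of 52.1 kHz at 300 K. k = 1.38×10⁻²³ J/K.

−126.7 dBm

P_n = kTB = 1.38×10⁻²³ × 300 × 5.21×10⁴ = 2.16×10⁻¹⁶ W
In dBm: 10 log₁₀(2.16×10⁻¹⁶ / 10⁻³) = −126.7 dBm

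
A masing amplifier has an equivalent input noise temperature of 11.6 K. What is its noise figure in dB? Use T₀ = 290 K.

0.170 dB

F = 1 + T_e/T₀ = 1 + 11.6/290 = 1.04
NF = 10 log₁₀(1.04) = 0.170 dB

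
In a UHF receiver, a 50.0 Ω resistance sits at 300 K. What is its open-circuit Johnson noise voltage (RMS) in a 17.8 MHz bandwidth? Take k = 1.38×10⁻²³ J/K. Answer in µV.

V_n = √(4kTRB)
4kTRB = 4 × 1.38×10⁻²³ × 300 × 5.00×10¹ × 1.78×10⁷ = 1.47×10⁻¹¹ V²
V_n = √(1.47×10⁻¹¹) = 3.84×10⁻⁶ V = 3.84 µV

3.84 µV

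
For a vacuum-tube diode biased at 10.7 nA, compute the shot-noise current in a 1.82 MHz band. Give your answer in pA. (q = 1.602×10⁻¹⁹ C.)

79.0 pA

I_n = √(2qI·B)
2qI·B = 2 × 1.602×10⁻¹⁹ × 1.07×10⁻⁸ × 1.82×10⁶ = 6.24×10⁻²¹ A²
I_n = √(6.24×10⁻²¹) = 7.90×10⁻¹¹ A = 79.0 pA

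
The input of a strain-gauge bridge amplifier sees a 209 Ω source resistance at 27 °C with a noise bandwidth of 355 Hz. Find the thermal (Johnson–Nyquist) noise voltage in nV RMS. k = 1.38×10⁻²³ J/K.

35.1 nV

T = 27 °C + 273.15 = 300.15 K
V_n = √(4kTRB)
4kTRB = 4 × 1.38×10⁻²³ × 300.15 × 2.09×10² × 3.55×10² = 1.23×10⁻¹⁵ V²
V_n = √(1.23×10⁻¹⁵) = 3.51×10⁻⁸ V = 35.1 nV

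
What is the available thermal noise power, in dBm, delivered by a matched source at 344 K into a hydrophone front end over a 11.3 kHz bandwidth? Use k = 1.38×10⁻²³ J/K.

−132.7 dBm

P_n = kTB = 1.38×10⁻²³ × 344 × 1.13×10⁴ = 5.36×10⁻¹⁷ W
In dBm: 10 log₁₀(5.36×10⁻¹⁷ / 10⁻³) = −132.7 dBm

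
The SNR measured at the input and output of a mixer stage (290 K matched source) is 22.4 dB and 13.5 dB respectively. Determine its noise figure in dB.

NF (dB) = SNR_in(dB) − SNR_out(dB) when the source is at T₀
NF = 22.4 − 13.5 = 8.9 dB

8.9 dB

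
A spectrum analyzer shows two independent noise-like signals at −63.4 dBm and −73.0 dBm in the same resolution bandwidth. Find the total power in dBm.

−62.9 dBm

Convert to linear, add, convert back:
P₁ = 4.57×10⁻¹⁰ W, P₂ = 5.01×10⁻¹¹ W
P_tot = 5.07×10⁻¹⁰ W → 10 log₁₀(P_tot / 10⁻³) = −62.9 dBm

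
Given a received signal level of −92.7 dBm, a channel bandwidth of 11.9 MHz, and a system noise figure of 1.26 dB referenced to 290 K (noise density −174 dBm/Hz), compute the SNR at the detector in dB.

9.3 dB

Noise floor: N = −174 + 10 log₁₀(B) + NF
10 log₁₀(1.19×10⁷) = 70.76 dB
N = −174 + 70.76 + 1.26 = −101.98 dBm
SNR = P_sig − N = −92.7 − (−101.98) = 9.28 dB → 9.3 dB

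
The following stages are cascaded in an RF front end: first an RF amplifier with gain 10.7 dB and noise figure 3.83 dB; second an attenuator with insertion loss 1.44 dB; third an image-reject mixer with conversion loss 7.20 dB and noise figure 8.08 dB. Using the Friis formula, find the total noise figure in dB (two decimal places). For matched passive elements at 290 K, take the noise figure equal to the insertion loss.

4.90 dB

Convert to linear (a loss of L dB is a gain of −L dB): F_i = 10^(NF_i/10), G_i = 10^(G_i,dB/10)
  Stage 1: F_1 = 10^(3.83/10) = 2.415, G_1 = 10^(10.7/10) = 11.75
  Stage 2: F_2 = 10^(1.44/10) = 1.393, G_2 = 10^(−1.44/10) = 0.7178
  Stage 3: F_3 = 10^(8.08/10) = 6.427, G_3 = 10^(−7.20/10) = 0.1905
Friis cascade:
  F = 2.415 + (1.393 − 1)/11.75 + (6.427 − 1)/8.433 = 3.092
NF = 10 log₁₀(3.092) = 4.90 dB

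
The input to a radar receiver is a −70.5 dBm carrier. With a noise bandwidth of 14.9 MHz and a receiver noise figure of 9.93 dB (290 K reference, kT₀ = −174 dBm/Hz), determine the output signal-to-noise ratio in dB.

Noise floor: N = −174 + 10 log₁₀(B) + NF
10 log₁₀(1.49×10⁷) = 71.73 dB
N = −174 + 71.73 + 9.93 = −92.34 dBm
SNR = P_sig − N = −70.5 − (−92.34) = 21.84 dB → 21.8 dB

21.8 dB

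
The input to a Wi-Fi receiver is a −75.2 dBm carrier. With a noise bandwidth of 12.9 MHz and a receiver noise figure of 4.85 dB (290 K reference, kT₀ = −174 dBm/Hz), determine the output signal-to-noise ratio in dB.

22.8 dB

Noise floor: N = −174 + 10 log₁₀(B) + NF
10 log₁₀(1.29×10⁷) = 71.11 dB
N = −174 + 71.11 + 4.85 = −98.04 dBm
SNR = P_sig − N = −75.2 − (−98.04) = 22.84 dB → 22.8 dB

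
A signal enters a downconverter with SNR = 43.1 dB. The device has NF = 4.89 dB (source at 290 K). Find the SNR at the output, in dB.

By definition F = SNR_in/SNR_out, so in dB: SNR_out = SNR_in − NF
SNR_out = 43.1 − 4.89 = 38.21 dB

38.21 dB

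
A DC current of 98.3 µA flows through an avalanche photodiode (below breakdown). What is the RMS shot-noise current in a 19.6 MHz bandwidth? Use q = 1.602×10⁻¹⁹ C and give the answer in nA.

I_n = √(2qI·B)
2qI·B = 2 × 1.602×10⁻¹⁹ × 9.83×10⁻⁵ × 1.96×10⁷ = 6.17×10⁻¹⁶ A²
I_n = √(6.17×10⁻¹⁶) = 2.48×10⁻⁸ A = 24.8 nA

24.8 nA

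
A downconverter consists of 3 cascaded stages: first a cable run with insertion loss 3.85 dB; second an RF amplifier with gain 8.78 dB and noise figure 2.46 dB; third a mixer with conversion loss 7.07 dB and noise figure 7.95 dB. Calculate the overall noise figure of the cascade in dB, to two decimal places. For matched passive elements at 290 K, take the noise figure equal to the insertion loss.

Convert to linear (a loss of L dB is a gain of −L dB): F_i = 10^(NF_i/10), G_i = 10^(G_i,dB/10)
  Stage 1: F_1 = 10^(3.85/10) = 2.427, G_1 = 10^(−3.85/10) = 0.4121
  Stage 2: F_2 = 10^(2.46/10) = 1.762, G_2 = 10^(8.78/10) = 7.551
  Stage 3: F_3 = 10^(7.95/10) = 6.237, G_3 = 10^(−7.07/10) = 0.1963
Friis cascade:
  F = 2.427 + (1.762 − 1)/0.4121 + (6.237 − 1)/3.112 = 5.959
NF = 10 log₁₀(5.959) = 7.75 dB

7.75 dB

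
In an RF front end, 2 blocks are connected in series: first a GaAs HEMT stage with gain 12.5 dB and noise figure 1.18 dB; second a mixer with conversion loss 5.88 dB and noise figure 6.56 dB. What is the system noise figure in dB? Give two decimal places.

1.79 dB

Convert to linear (a loss of L dB is a gain of −L dB): F_i = 10^(NF_i/10), G_i = 10^(G_i,dB/10)
  Stage 1: F_1 = 10^(1.18/10) = 1.312, G_1 = 10^(12.5/10) = 17.78
  Stage 2: F_2 = 10^(6.56/10) = 4.529, G_2 = 10^(−5.88/10) = 0.2582
Friis cascade:
  F = 1.312 + (4.529 − 1)/17.78 = 1.511
NF = 10 log₁₀(1.511) = 1.79 dB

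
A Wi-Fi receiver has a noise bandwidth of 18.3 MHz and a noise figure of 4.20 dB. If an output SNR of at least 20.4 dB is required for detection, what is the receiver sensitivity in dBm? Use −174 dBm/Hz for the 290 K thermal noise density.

Sensitivity = −174 + 10 log₁₀(B) + NF + SNR_min
= −174 + 72.62 + 4.20 + 20.4
= −76.78 dBm → −76.8 dBm

−76.8 dBm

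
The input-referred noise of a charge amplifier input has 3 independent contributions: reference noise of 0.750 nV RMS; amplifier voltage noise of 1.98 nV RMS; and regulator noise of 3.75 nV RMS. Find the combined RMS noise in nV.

4.31 nV

Uncorrelated sources add in power (mean-square): V_tot = √(ΣV_i²)
V_tot = √[(7.50×10⁻¹⁰)² + (1.98×10⁻⁹)² + (3.75×10⁻⁹)²] = 4.31×10⁻⁹ V = 4.31 nV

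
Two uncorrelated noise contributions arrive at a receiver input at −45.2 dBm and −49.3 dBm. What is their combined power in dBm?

Convert to linear, add, convert back:
P₁ = 3.02×10⁻⁸ W, P₂ = 1.17×10⁻⁸ W
P_tot = 4.19×10⁻⁸ W → 10 log₁₀(P_tot / 10⁻³) = −43.8 dBm

−43.8 dBm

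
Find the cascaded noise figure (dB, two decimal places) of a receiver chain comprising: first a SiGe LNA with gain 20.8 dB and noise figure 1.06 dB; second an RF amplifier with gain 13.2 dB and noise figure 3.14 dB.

1.09 dB

Convert to linear (a loss of L dB is a gain of −L dB): F_i = 10^(NF_i/10), G_i = 10^(G_i,dB/10)
  Stage 1: F_1 = 10^(1.06/10) = 1.276, G_1 = 10^(20.8/10) = 120.2
  Stage 2: F_2 = 10^(3.14/10) = 2.061, G_2 = 10^(13.2/10) = 20.89
Friis cascade:
  F = 1.276 + (2.061 − 1)/120.2 = 1.285
NF = 10 log₁₀(1.285) = 1.09 dB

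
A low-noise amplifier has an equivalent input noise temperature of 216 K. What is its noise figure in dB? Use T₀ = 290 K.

2.42 dB

F = 1 + T_e/T₀ = 1 + 216/290 = 1.74483
NF = 10 log₁₀(1.74483) = 2.42 dB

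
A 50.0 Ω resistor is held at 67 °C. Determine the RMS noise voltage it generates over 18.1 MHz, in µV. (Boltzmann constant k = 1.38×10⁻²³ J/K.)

T = 67 °C + 273.15 = 340.15 K
V_n = √(4kTRB)
4kTRB = 4 × 1.38×10⁻²³ × 340.15 × 5.00×10¹ × 1.81×10⁷ = 1.70×10⁻¹¹ V²
V_n = √(1.70×10⁻¹¹) = 4.12×10⁻⁶ V = 4.12 µV

4.12 µV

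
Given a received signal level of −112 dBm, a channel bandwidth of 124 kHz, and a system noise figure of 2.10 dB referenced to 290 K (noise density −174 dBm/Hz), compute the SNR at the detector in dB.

9.0 dB

Noise floor: N = −174 + 10 log₁₀(B) + NF
10 log₁₀(1.24×10⁵) = 50.93 dB
N = −174 + 50.93 + 2.10 = −120.97 dBm
SNR = P_sig − N = −112 − (−120.97) = 8.97 dB → 9.0 dB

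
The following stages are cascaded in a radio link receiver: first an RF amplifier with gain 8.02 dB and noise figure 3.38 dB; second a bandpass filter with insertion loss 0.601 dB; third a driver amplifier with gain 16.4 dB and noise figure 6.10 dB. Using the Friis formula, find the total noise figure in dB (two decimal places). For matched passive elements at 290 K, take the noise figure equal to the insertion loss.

Convert to linear (a loss of L dB is a gain of −L dB): F_i = 10^(NF_i/10), G_i = 10^(G_i,dB/10)
  Stage 1: F_1 = 10^(3.38/10) = 2.178, G_1 = 10^(8.02/10) = 6.339
  Stage 2: F_2 = 10^(0.601/10) = 1.148, G_2 = 10^(−0.601/10) = 0.8708
  Stage 3: F_3 = 10^(6.10/10) = 4.074, G_3 = 10^(16.4/10) = 43.65
Friis cascade:
  F = 2.178 + (1.148 − 1)/6.339 + (4.074 − 1)/5.520 = 2.758
NF = 10 log₁₀(2.758) = 4.41 dB

4.41 dB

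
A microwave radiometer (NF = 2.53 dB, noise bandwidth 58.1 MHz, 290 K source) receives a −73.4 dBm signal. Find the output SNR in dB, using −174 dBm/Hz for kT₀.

20.4 dB

Noise floor: N = −174 + 10 log₁₀(B) + NF
10 log₁₀(5.81×10⁷) = 77.64 dB
N = −174 + 77.64 + 2.53 = −93.83 dBm
SNR = P_sig − N = −73.4 − (−93.83) = 20.43 dB → 20.4 dB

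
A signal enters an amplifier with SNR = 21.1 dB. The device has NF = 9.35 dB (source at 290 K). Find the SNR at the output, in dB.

By definition F = SNR_in/SNR_out, so in dB: SNR_out = SNR_in − NF
SNR_out = 21.1 − 9.35 = 11.75 dB

11.75 dB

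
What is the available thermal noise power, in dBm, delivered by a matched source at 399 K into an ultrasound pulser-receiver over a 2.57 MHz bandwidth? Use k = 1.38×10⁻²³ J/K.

P_n = kTB = 1.38×10⁻²³ × 399 × 2.57×10⁶ = 1.42×10⁻¹⁴ W
In dBm: 10 log₁₀(1.42×10⁻¹⁴ / 10⁻³) = −108.5 dBm

−108.5 dBm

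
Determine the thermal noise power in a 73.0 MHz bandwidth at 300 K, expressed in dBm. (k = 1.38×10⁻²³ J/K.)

P_n = kTB = 1.38×10⁻²³ × 300 × 7.30×10⁷ = 3.02×10⁻¹³ W
In dBm: 10 log₁₀(3.02×10⁻¹³ / 10⁻³) = −95.2 dBm

−95.2 dBm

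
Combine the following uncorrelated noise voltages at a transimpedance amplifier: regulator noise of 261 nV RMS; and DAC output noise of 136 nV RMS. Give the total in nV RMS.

Uncorrelated sources add in power (mean-square): V_tot = √(ΣV_i²)
V_tot = √[(2.61×10⁻⁷)² + (1.36×10⁻⁷)²] = 2.94×10⁻⁷ V = 294 nV

294 nV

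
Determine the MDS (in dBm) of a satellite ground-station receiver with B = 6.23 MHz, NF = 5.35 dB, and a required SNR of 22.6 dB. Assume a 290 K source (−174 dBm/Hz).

Sensitivity = −174 + 10 log₁₀(B) + NF + SNR_min
= −174 + 67.94 + 5.35 + 22.6
= −78.11 dBm → −78.1 dBm

−78.1 dBm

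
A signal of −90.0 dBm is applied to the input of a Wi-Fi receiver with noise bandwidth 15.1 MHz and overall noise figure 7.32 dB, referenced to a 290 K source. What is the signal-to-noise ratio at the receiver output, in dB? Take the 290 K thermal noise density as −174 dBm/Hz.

4.9 dB

Noise floor: N = −174 + 10 log₁₀(B) + NF
10 log₁₀(1.51×10⁷) = 71.79 dB
N = −174 + 71.79 + 7.32 = −94.89 dBm
SNR = P_sig − N = −90.0 − (−94.89) = 4.89 dB → 4.9 dB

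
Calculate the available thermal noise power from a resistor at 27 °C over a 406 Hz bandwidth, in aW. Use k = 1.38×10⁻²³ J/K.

1.68 aW

T = 27 °C + 273.15 = 300.15 K
P_n = kTB = 1.38×10⁻²³ × 300.15 × 4.06×10² = 1.68×10⁻¹⁸ W = 1.68 aW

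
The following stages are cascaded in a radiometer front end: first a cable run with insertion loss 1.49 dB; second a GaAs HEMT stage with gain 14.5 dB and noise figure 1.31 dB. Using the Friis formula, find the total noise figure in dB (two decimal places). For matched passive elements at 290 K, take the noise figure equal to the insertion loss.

Convert to linear (a loss of L dB is a gain of −L dB): F_i = 10^(NF_i/10), G_i = 10^(G_i,dB/10)
  Stage 1: F_1 = 10^(1.49/10) = 1.409, G_1 = 10^(−1.49/10) = 0.7096
  Stage 2: F_2 = 10^(1.31/10) = 1.352, G_2 = 10^(14.5/10) = 28.18
Friis cascade:
  F = 1.409 + (1.352 − 1)/0.7096 = 1.905
NF = 10 log₁₀(1.905) = 2.80 dB

2.80 dB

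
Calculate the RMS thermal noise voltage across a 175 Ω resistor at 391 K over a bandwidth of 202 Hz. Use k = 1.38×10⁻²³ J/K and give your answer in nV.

27.6 nV

V_n = √(4kTRB)
4kTRB = 4 × 1.38×10⁻²³ × 391 × 1.75×10² × 2.02×10² = 7.63×10⁻¹⁶ V²
V_n = √(7.63×10⁻¹⁶) = 2.76×10⁻⁸ V = 27.6 nV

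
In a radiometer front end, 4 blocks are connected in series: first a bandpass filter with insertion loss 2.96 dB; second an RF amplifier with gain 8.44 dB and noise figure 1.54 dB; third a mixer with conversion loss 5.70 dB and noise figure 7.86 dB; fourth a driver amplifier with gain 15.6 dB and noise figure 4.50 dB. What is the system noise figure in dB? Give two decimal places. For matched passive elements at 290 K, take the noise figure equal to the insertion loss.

Convert to linear (a loss of L dB is a gain of −L dB): F_i = 10^(NF_i/10), G_i = 10^(G_i,dB/10)
  Stage 1: F_1 = 10^(2.96/10) = 1.977, G_1 = 10^(−2.96/10) = 0.5058
  Stage 2: F_2 = 10^(1.54/10) = 1.426, G_2 = 10^(8.44/10) = 6.982
  Stage 3: F_3 = 10^(7.86/10) = 6.109, G_3 = 10^(−5.70/10) = 0.2692
  Stage 4: F_4 = 10^(4.50/10) = 2.818, G_4 = 10^(15.6/10) = 36.31
Friis cascade:
  F = 1.977 + (1.426 − 1)/0.5058 + (6.109 − 1)/3.532 + (2.818 − 1)/0.9506 = 6.178
NF = 10 log₁₀(6.178) = 7.91 dB

7.91 dB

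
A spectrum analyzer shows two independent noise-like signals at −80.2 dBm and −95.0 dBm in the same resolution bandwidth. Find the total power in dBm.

Convert to linear, add, convert back:
P₁ = 9.55×10⁻¹² W, P₂ = 3.16×10⁻¹³ W
P_tot = 9.87×10⁻¹² W → 10 log₁₀(P_tot / 10⁻³) = −80.1 dBm

−80.1 dBm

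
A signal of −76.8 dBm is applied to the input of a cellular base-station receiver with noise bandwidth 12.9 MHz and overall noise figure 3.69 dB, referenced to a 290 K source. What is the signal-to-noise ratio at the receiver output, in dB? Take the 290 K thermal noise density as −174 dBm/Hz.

22.4 dB

Noise floor: N = −174 + 10 log₁₀(B) + NF
10 log₁₀(1.29×10⁷) = 71.11 dB
N = −174 + 71.11 + 3.69 = −99.20 dBm
SNR = P_sig − N = −76.8 − (−99.20) = 22.40 dB → 22.4 dB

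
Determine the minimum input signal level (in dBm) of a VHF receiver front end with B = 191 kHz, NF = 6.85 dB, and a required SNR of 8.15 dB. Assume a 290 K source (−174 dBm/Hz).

Sensitivity = −174 + 10 log₁₀(B) + NF + SNR_min
= −174 + 52.81 + 6.85 + 8.15
= −106.19 dBm → −106.2 dBm

−106.2 dBm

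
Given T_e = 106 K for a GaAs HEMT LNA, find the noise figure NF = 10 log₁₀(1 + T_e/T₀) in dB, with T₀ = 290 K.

1.35 dB

F = 1 + T_e/T₀ = 1 + 106/290 = 1.36552
NF = 10 log₁₀(1.36552) = 1.35 dB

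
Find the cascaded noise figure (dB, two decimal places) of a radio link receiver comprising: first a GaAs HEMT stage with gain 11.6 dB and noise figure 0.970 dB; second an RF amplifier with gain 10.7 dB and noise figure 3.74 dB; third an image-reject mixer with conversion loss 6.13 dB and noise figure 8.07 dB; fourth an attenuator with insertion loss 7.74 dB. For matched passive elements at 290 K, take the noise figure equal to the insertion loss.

1.75 dB

Convert to linear (a loss of L dB is a gain of −L dB): F_i = 10^(NF_i/10), G_i = 10^(G_i,dB/10)
  Stage 1: F_1 = 10^(0.970/10) = 1.250, G_1 = 10^(11.6/10) = 14.45
  Stage 2: F_2 = 10^(3.74/10) = 2.366, G_2 = 10^(10.7/10) = 11.75
  Stage 3: F_3 = 10^(8.07/10) = 6.412, G_3 = 10^(−6.13/10) = 0.2438
  Stage 4: F_4 = 10^(7.74/10) = 5.943, G_4 = 10^(−7.74/10) = 0.1683
Friis cascade:
  F = 1.250 + (2.366 − 1)/14.45 + (6.412 − 1)/169.8 + (5.943 − 1)/41.40 = 1.496
NF = 10 log₁₀(1.496) = 1.75 dB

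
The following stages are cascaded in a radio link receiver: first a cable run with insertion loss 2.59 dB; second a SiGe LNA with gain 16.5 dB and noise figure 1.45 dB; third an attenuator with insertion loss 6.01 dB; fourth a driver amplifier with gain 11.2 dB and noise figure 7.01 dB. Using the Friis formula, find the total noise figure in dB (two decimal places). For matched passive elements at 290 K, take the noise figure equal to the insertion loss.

5.20 dB

Convert to linear (a loss of L dB is a gain of −L dB): F_i = 10^(NF_i/10), G_i = 10^(G_i,dB/10)
  Stage 1: F_1 = 10^(2.59/10) = 1.816, G_1 = 10^(−2.59/10) = 0.5508
  Stage 2: F_2 = 10^(1.45/10) = 1.396, G_2 = 10^(16.5/10) = 44.67
  Stage 3: F_3 = 10^(6.01/10) = 3.990, G_3 = 10^(−6.01/10) = 0.2506
  Stage 4: F_4 = 10^(7.01/10) = 5.023, G_4 = 10^(11.2/10) = 13.18
Friis cascade:
  F = 1.816 + (1.396 − 1)/0.5508 + (3.990 − 1)/24.60 + (5.023 − 1)/6.166 = 3.309
NF = 10 log₁₀(3.309) = 5.20 dB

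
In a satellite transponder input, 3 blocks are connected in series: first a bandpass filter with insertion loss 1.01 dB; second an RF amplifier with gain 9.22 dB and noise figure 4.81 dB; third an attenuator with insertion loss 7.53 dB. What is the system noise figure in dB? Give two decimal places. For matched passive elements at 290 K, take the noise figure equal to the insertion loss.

6.55 dB

Convert to linear (a loss of L dB is a gain of −L dB): F_i = 10^(NF_i/10), G_i = 10^(G_i,dB/10)
  Stage 1: F_1 = 10^(1.01/10) = 1.262, G_1 = 10^(−1.01/10) = 0.7925
  Stage 2: F_2 = 10^(4.81/10) = 3.027, G_2 = 10^(9.22/10) = 8.356
  Stage 3: F_3 = 10^(7.53/10) = 5.662, G_3 = 10^(−7.53/10) = 0.1766
Friis cascade:
  F = 1.262 + (3.027 − 1)/0.7925 + (5.662 − 1)/6.622 = 4.524
NF = 10 log₁₀(4.524) = 6.55 dB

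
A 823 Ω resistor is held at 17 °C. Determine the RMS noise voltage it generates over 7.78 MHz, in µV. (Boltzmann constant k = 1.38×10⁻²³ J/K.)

10.1 µV

T = 17 °C + 273.15 = 290.15 K
V_n = √(4kTRB)
4kTRB = 4 × 1.38×10⁻²³ × 290.15 × 8.23×10² × 7.78×10⁶ = 1.03×10⁻¹⁰ V²
V_n = √(1.03×10⁻¹⁰) = 1.01×10⁻⁵ V = 10.1 µV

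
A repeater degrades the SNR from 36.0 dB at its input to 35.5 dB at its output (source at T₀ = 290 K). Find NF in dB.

NF (dB) = SNR_in(dB) − SNR_out(dB) when the source is at T₀
NF = 36.0 − 35.5 = 0.5 dB

0.5 dB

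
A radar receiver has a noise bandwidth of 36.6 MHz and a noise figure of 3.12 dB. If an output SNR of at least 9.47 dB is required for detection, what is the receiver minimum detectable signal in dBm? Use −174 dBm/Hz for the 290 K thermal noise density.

Sensitivity = −174 + 10 log₁₀(B) + NF + SNR_min
= −174 + 75.63 + 3.12 + 9.47
= −85.78 dBm → −85.8 dBm

−85.8 dBm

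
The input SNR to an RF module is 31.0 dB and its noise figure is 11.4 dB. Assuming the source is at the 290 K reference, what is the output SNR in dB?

19.6 dB

By definition F = SNR_in/SNR_out, so in dB: SNR_out = SNR_in − NF
SNR_out = 31.0 − 11.4 = 19.6 dB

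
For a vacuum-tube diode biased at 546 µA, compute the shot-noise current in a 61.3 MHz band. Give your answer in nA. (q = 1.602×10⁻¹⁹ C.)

104 nA

I_n = √(2qI·B)
2qI·B = 2 × 1.602×10⁻¹⁹ × 5.46×10⁻⁴ × 6.13×10⁷ = 1.07×10⁻¹⁴ A²
I_n = √(1.07×10⁻¹⁴) = 1.04×10⁻⁷ A = 104 nA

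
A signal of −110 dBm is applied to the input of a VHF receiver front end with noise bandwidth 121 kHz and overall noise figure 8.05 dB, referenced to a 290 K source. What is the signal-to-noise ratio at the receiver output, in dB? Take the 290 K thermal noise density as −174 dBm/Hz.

5.1 dB

Noise floor: N = −174 + 10 log₁₀(B) + NF
10 log₁₀(1.21×10⁵) = 50.83 dB
N = −174 + 50.83 + 8.05 = −115.12 dBm
SNR = P_sig − N = −110 − (−115.12) = 5.12 dB → 5.1 dB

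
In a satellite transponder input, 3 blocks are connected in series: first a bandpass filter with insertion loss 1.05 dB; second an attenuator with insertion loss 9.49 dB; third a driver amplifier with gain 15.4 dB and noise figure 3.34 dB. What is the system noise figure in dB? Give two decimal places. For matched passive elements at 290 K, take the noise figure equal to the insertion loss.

Convert to linear (a loss of L dB is a gain of −L dB): F_i = 10^(NF_i/10), G_i = 10^(G_i,dB/10)
  Stage 1: F_1 = 10^(1.05/10) = 1.274, G_1 = 10^(−1.05/10) = 0.7852
  Stage 2: F_2 = 10^(9.49/10) = 8.892, G_2 = 10^(−9.49/10) = 0.1125
  Stage 3: F_3 = 10^(3.34/10) = 2.158, G_3 = 10^(15.4/10) = 34.67
Friis cascade:
  F = 1.274 + (8.892 − 1)/0.7852 + (2.158 − 1)/0.08831 = 24.43
NF = 10 log₁₀(24.43) = 13.88 dB

13.88 dB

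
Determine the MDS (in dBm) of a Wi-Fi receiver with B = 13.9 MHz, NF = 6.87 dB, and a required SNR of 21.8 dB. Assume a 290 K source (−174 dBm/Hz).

Sensitivity = −174 + 10 log₁₀(B) + NF + SNR_min
= −174 + 71.43 + 6.87 + 21.8
= −73.90 dBm → −73.9 dBm

−73.9 dBm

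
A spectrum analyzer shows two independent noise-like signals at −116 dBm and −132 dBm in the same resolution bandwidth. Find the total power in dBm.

−115.9 dBm

Convert to linear, add, convert back:
P₁ = 2.51×10⁻¹⁵ W, P₂ = 6.31×10⁻¹⁷ W
P_tot = 2.57×10⁻¹⁵ W → 10 log₁₀(P_tot / 10⁻³) = −115.9 dBm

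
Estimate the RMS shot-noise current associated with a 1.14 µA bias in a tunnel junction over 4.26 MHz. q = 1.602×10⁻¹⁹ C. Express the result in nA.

1.25 nA

I_n = √(2qI·B)
2qI·B = 2 × 1.602×10⁻¹⁹ × 1.14×10⁻⁶ × 4.26×10⁶ = 1.56×10⁻¹⁸ A²
I_n = √(1.56×10⁻¹⁸) = 1.25×10⁻⁹ A = 1.25 nA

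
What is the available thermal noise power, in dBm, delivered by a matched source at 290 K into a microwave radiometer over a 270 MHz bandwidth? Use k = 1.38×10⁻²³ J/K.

P_n = kTB = 1.38×10⁻²³ × 290 × 2.70×10⁸ = 1.08×10⁻¹² W
In dBm: 10 log₁₀(1.08×10⁻¹² / 10⁻³) = −89.7 dBm

−89.7 dBm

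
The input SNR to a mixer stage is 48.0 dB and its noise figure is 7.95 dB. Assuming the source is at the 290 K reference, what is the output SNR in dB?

By definition F = SNR_in/SNR_out, so in dB: SNR_out = SNR_in − NF
SNR_out = 48.0 − 7.95 = 40.05 dB

40.05 dB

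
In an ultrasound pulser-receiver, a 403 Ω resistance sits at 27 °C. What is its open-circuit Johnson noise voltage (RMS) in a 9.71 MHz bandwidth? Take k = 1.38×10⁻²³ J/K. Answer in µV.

T = 27 °C + 273.15 = 300.15 K
V_n = √(4kTRB)
4kTRB = 4 × 1.38×10⁻²³ × 300.15 × 4.03×10² × 9.71×10⁶ = 6.48×10⁻¹¹ V²
V_n = √(6.48×10⁻¹¹) = 8.05×10⁻⁶ V = 8.05 µV

8.05 µV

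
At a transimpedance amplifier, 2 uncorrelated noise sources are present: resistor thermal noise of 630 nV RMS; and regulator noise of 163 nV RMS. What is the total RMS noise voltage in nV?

Uncorrelated sources add in power (mean-square): V_tot = √(ΣV_i²)
V_tot = √[(6.30×10⁻⁷)² + (1.63×10⁻⁷)²] = 6.51×10⁻⁷ V = 651 nV

651 nV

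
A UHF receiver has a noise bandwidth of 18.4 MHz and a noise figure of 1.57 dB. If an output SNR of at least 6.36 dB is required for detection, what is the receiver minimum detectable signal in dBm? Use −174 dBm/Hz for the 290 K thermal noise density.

Sensitivity = −174 + 10 log₁₀(B) + NF + SNR_min
= −174 + 72.65 + 1.57 + 6.36
= −93.42 dBm → −93.4 dBm

−93.4 dBm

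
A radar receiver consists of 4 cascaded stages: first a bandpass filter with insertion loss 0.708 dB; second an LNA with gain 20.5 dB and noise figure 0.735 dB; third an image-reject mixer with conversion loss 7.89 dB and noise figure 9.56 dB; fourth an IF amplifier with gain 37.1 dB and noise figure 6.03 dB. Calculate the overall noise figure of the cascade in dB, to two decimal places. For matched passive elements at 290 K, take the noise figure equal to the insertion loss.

2.23 dB

Convert to linear (a loss of L dB is a gain of −L dB): F_i = 10^(NF_i/10), G_i = 10^(G_i,dB/10)
  Stage 1: F_1 = 10^(0.708/10) = 1.177, G_1 = 10^(−0.708/10) = 0.8496
  Stage 2: F_2 = 10^(0.735/10) = 1.184, G_2 = 10^(20.5/10) = 112.2
  Stage 3: F_3 = 10^(9.56/10) = 9.036, G_3 = 10^(−7.89/10) = 0.1626
  Stage 4: F_4 = 10^(6.03/10) = 4.009, G_4 = 10^(37.1/10) = 5129
Friis cascade:
  F = 1.177 + (1.184 − 1)/0.8496 + (9.036 − 1)/95.32 + (4.009 − 1)/15.50 = 1.673
NF = 10 log₁₀(1.673) = 2.23 dB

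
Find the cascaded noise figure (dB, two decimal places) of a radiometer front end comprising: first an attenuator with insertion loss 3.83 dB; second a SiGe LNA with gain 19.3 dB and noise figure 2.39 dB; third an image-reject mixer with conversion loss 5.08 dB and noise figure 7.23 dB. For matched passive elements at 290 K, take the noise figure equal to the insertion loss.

6.34 dB

Convert to linear (a loss of L dB is a gain of −L dB): F_i = 10^(NF_i/10), G_i = 10^(G_i,dB/10)
  Stage 1: F_1 = 10^(3.83/10) = 2.415, G_1 = 10^(−3.83/10) = 0.4140
  Stage 2: F_2 = 10^(2.39/10) = 1.734, G_2 = 10^(19.3/10) = 85.11
  Stage 3: F_3 = 10^(7.23/10) = 5.284, G_3 = 10^(−5.08/10) = 0.3105
Friis cascade:
  F = 2.415 + (1.734 − 1)/0.4140 + (5.284 − 1)/35.24 = 4.310
NF = 10 log₁₀(4.310) = 6.34 dB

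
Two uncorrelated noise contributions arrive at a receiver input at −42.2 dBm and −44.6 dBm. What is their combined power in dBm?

Convert to linear, add, convert back:
P₁ = 6.03×10⁻⁸ W, P₂ = 3.47×10⁻⁸ W
P_tot = 9.49×10⁻⁸ W → 10 log₁₀(P_tot / 10⁻³) = −40.2 dBm

−40.2 dBm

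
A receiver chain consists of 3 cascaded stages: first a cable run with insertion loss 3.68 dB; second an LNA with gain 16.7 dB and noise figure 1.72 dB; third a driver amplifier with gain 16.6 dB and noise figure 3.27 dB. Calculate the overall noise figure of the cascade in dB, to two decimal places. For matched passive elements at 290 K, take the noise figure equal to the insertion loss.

Convert to linear (a loss of L dB is a gain of −L dB): F_i = 10^(NF_i/10), G_i = 10^(G_i,dB/10)
  Stage 1: F_1 = 10^(3.68/10) = 2.333, G_1 = 10^(−3.68/10) = 0.4285
  Stage 2: F_2 = 10^(1.72/10) = 1.486, G_2 = 10^(16.7/10) = 46.77
  Stage 3: F_3 = 10^(3.27/10) = 2.123, G_3 = 10^(16.6/10) = 45.71
Friis cascade:
  F = 2.333 + (1.486 − 1)/0.4285 + (2.123 − 1)/20.04 = 3.523
NF = 10 log₁₀(3.523) = 5.47 dB

5.47 dB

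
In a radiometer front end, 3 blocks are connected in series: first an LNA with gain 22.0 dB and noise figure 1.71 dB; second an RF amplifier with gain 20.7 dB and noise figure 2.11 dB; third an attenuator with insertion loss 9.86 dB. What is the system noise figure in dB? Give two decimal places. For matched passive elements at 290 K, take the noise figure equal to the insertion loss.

1.72 dB

Convert to linear (a loss of L dB is a gain of −L dB): F_i = 10^(NF_i/10), G_i = 10^(G_i,dB/10)
  Stage 1: F_1 = 10^(1.71/10) = 1.483, G_1 = 10^(22.0/10) = 158.5
  Stage 2: F_2 = 10^(2.11/10) = 1.626, G_2 = 10^(20.7/10) = 117.5
  Stage 3: F_3 = 10^(9.86/10) = 9.683, G_3 = 10^(−9.86/10) = 0.1033
Friis cascade:
  F = 1.483 + (1.626 − 1)/158.5 + (9.683 − 1)/1.862×10⁴ = 1.487
NF = 10 log₁₀(1.487) = 1.72 dB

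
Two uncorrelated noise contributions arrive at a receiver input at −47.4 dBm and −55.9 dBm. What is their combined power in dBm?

−46.8 dBm

Convert to linear, add, convert back:
P₁ = 1.82×10⁻⁸ W, P₂ = 2.57×10⁻⁹ W
P_tot = 2.08×10⁻⁸ W → 10 log₁₀(P_tot / 10⁻³) = −46.8 dBm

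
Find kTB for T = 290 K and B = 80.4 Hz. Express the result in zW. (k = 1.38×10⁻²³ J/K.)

322 zW

P_n = kTB = 1.38×10⁻²³ × 290 × 8.04×10¹ = 3.22×10⁻¹⁹ W = 322 zW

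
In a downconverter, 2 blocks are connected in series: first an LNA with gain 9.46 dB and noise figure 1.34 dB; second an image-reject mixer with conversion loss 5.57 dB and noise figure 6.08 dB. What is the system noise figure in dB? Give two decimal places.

2.32 dB

Convert to linear (a loss of L dB is a gain of −L dB): F_i = 10^(NF_i/10), G_i = 10^(G_i,dB/10)
  Stage 1: F_1 = 10^(1.34/10) = 1.361, G_1 = 10^(9.46/10) = 8.831
  Stage 2: F_2 = 10^(6.08/10) = 4.055, G_2 = 10^(−5.57/10) = 0.2773
Friis cascade:
  F = 1.361 + (4.055 − 1)/8.831 = 1.707
NF = 10 log₁₀(1.707) = 2.32 dB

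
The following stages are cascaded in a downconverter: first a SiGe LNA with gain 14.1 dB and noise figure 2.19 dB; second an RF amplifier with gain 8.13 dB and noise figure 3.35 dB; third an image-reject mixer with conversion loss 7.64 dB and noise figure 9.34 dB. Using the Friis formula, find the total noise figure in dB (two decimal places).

Convert to linear (a loss of L dB is a gain of −L dB): F_i = 10^(NF_i/10), G_i = 10^(G_i,dB/10)
  Stage 1: F_1 = 10^(2.19/10) = 1.656, G_1 = 10^(14.1/10) = 25.70
  Stage 2: F_2 = 10^(3.35/10) = 2.163, G_2 = 10^(8.13/10) = 6.501
  Stage 3: F_3 = 10^(9.34/10) = 8.590, G_3 = 10^(−7.64/10) = 0.1722
Friis cascade:
  F = 1.656 + (2.163 − 1)/25.70 + (8.590 − 1)/167.1 = 1.746
NF = 10 log₁₀(1.746) = 2.42 dB

2.42 dB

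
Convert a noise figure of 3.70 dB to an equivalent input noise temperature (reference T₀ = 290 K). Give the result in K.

390 K

F = 10^(3.70/10) = 2.34423
T_e = (F − 1)·T₀ = (2.34423 − 1) × 290 = 390 K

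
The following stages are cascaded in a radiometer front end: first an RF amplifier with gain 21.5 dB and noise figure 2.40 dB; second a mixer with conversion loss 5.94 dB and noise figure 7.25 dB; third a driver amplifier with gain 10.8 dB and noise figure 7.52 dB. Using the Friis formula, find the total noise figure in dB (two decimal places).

2.78 dB

Convert to linear (a loss of L dB is a gain of −L dB): F_i = 10^(NF_i/10), G_i = 10^(G_i,dB/10)
  Stage 1: F_1 = 10^(2.40/10) = 1.738, G_1 = 10^(21.5/10) = 141.3
  Stage 2: F_2 = 10^(7.25/10) = 5.309, G_2 = 10^(−5.94/10) = 0.2547
  Stage 3: F_3 = 10^(7.52/10) = 5.649, G_3 = 10^(10.8/10) = 12.02
Friis cascade:
  F = 1.738 + (5.309 − 1)/141.3 + (5.649 − 1)/35.97 = 1.898
NF = 10 log₁₀(1.898) = 2.78 dB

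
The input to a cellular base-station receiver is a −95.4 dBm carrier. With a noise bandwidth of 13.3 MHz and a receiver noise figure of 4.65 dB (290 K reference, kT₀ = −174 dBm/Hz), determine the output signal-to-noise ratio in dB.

2.7 dB

Noise floor: N = −174 + 10 log₁₀(B) + NF
10 log₁₀(1.33×10⁷) = 71.24 dB
N = −174 + 71.24 + 4.65 = −98.11 dBm
SNR = P_sig − N = −95.4 − (−98.11) = 2.71 dB → 2.7 dB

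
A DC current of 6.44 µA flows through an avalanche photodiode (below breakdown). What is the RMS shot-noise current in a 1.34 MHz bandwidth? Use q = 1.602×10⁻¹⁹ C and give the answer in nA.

I_n = √(2qI·B)
2qI·B = 2 × 1.602×10⁻¹⁹ × 6.44×10⁻⁶ × 1.34×10⁶ = 2.76×10⁻¹⁸ A²
I_n = √(2.76×10⁻¹⁸) = 1.66×10⁻⁹ A = 1.66 nA

1.66 nA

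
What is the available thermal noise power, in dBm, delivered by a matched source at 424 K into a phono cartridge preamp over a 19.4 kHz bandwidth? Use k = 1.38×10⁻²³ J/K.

−129.4 dBm

P_n = kTB = 1.38×10⁻²³ × 424 × 1.94×10⁴ = 1.14×10⁻¹⁶ W
In dBm: 10 log₁₀(1.14×10⁻¹⁶ / 10⁻³) = −129.4 dBm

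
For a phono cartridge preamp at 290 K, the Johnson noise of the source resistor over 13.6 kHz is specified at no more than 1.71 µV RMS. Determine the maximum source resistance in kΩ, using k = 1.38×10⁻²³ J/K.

Johnson–Nyquist: V_n = √(4kTRB) ⇒ R = V_n² / (4kTB)
4kTB = 4 × 1.38×10⁻²³ × 290 × 1.36×10⁴ = 2.18×10⁻¹⁶
R = (1.71×10⁻⁶)² / 2.18×10⁻¹⁶ = 1.34×10⁴ Ω = 13.4 kΩ

13.4 kΩ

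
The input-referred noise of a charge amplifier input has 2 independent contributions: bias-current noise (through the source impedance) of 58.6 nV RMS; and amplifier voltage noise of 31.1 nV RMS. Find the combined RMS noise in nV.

66.3 nV

Uncorrelated sources add in power (mean-square): V_tot = √(ΣV_i²)
V_tot = √[(5.86×10⁻⁸)² + (3.11×10⁻⁸)²] = 6.63×10⁻⁸ V = 66.3 nV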